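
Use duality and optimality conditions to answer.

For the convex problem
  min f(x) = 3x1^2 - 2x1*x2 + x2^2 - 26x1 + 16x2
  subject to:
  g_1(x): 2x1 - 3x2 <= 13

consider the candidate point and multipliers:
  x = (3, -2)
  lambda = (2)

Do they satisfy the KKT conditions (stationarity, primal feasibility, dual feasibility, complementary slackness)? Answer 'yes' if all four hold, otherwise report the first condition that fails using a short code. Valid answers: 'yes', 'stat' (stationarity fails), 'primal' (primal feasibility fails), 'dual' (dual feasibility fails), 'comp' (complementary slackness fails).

Gradient of f: grad f(x) = Q x + c = (-4, 6)
Constraint values g_i(x) = a_i^T x - b_i:
  g_1((3, -2)) = -1
Stationarity residual: grad f(x) + sum_i lambda_i a_i = (0, 0)
  -> stationarity OK
Primal feasibility (all g_i <= 0): OK
Dual feasibility (all lambda_i >= 0): OK
Complementary slackness (lambda_i * g_i(x) = 0 for all i): FAILS

Verdict: the first failing condition is complementary_slackness -> comp.

comp


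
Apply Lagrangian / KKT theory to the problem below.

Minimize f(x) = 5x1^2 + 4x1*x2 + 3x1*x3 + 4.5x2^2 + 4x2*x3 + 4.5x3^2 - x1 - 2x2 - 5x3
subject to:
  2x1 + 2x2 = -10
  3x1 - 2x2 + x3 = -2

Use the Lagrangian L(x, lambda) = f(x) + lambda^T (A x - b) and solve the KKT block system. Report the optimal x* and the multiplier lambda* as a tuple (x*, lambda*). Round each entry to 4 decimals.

Form the Lagrangian:
  L(x, lambda) = (1/2) x^T Q x + c^T x + lambda^T (A x - b)
Stationarity (grad_x L = 0): Q x + c + A^T lambda = 0.
Primal feasibility: A x = b.

This gives the KKT block system:
  [ Q   A^T ] [ x     ]   [-c ]
  [ A    0  ] [ lambda ] = [ b ]

Solving the linear system:
  x*      = (-2.8577, -2.1423, 2.2886)
  lambda* = (13.3232, 1.5447)
  f(x*)   = 66.0102

x* = (-2.8577, -2.1423, 2.2886), lambda* = (13.3232, 1.5447)


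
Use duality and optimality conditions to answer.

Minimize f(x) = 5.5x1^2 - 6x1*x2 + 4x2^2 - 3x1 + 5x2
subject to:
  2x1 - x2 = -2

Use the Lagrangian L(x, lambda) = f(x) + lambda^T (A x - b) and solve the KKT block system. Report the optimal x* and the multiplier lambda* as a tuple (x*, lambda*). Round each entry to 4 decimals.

Form the Lagrangian:
  L(x, lambda) = (1/2) x^T Q x + c^T x + lambda^T (A x - b)
Stationarity (grad_x L = 0): Q x + c + A^T lambda = 0.
Primal feasibility: A x = b.

This gives the KKT block system:
  [ Q   A^T ] [ x     ]   [-c ]
  [ A    0  ] [ lambda ] = [ b ]

Solving the linear system:
  x*      = (-1.4211, -0.8421)
  lambda* = (6.7895)
  f(x*)   = 6.8158

x* = (-1.4211, -0.8421), lambda* = (6.7895)


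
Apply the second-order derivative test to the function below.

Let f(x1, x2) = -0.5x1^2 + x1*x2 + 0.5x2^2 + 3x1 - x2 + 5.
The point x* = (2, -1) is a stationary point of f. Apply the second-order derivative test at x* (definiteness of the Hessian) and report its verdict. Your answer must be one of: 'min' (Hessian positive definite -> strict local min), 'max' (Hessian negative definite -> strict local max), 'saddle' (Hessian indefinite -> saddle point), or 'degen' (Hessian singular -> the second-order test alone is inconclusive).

Compute the Hessian H = grad^2 f:
  H = [[-1, 1], [1, 1]]
Verify stationarity: grad f(x*) = H x* + g = (0, 0).
Eigenvalues of H: -1.4142, 1.4142.
Eigenvalues have mixed signs, so H is indefinite -> x* is a saddle point.

saddle


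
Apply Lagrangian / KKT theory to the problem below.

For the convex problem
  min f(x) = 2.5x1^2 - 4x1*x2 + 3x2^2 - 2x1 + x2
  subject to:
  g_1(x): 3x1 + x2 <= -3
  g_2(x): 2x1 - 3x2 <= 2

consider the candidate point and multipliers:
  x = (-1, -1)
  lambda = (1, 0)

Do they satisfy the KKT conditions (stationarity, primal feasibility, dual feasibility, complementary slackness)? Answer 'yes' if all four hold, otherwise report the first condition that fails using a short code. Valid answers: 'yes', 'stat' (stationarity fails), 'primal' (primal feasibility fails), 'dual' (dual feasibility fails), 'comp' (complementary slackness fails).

Gradient of f: grad f(x) = Q x + c = (-3, -1)
Constraint values g_i(x) = a_i^T x - b_i:
  g_1((-1, -1)) = -1
  g_2((-1, -1)) = -1
Stationarity residual: grad f(x) + sum_i lambda_i a_i = (0, 0)
  -> stationarity OK
Primal feasibility (all g_i <= 0): OK
Dual feasibility (all lambda_i >= 0): OK
Complementary slackness (lambda_i * g_i(x) = 0 for all i): FAILS

Verdict: the first failing condition is complementary_slackness -> comp.

comp


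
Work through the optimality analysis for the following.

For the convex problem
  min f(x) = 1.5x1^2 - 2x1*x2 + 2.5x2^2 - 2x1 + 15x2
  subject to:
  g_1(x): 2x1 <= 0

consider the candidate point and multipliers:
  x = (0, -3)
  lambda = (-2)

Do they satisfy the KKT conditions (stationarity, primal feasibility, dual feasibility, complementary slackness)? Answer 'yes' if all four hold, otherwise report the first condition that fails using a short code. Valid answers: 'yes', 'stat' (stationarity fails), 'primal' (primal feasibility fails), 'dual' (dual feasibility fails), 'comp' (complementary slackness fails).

Gradient of f: grad f(x) = Q x + c = (4, 0)
Constraint values g_i(x) = a_i^T x - b_i:
  g_1((0, -3)) = 0
Stationarity residual: grad f(x) + sum_i lambda_i a_i = (0, 0)
  -> stationarity OK
Primal feasibility (all g_i <= 0): OK
Dual feasibility (all lambda_i >= 0): FAILS
Complementary slackness (lambda_i * g_i(x) = 0 for all i): OK

Verdict: the first failing condition is dual_feasibility -> dual.

dual


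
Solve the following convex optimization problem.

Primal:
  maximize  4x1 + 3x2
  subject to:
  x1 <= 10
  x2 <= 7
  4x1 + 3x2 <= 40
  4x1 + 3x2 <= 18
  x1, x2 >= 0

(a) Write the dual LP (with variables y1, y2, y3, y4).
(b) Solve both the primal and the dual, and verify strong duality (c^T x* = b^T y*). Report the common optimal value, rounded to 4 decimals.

The standard primal-dual pair for 'max c^T x s.t. A x <= b, x >= 0' is:
  Dual:  min b^T y  s.t.  A^T y >= c,  y >= 0.

So the dual LP is:
  minimize  10y1 + 7y2 + 40y3 + 18y4
  subject to:
    y1 + 4y3 + 4y4 >= 4
    y2 + 3y3 + 3y4 >= 3
    y1, y2, y3, y4 >= 0

Solving the primal: x* = (4.5, 0).
  primal value c^T x* = 18.
Solving the dual: y* = (0, 0, 0, 1).
  dual value b^T y* = 18.
Strong duality: c^T x* = b^T y*. Confirmed.

18


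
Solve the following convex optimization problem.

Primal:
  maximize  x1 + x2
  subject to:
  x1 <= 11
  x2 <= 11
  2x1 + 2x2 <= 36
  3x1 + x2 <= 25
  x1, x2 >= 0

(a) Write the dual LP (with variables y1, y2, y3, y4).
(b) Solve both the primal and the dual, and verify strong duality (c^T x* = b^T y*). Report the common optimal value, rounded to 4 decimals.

The standard primal-dual pair for 'max c^T x s.t. A x <= b, x >= 0' is:
  Dual:  min b^T y  s.t.  A^T y >= c,  y >= 0.

So the dual LP is:
  minimize  11y1 + 11y2 + 36y3 + 25y4
  subject to:
    y1 + 2y3 + 3y4 >= 1
    y2 + 2y3 + y4 >= 1
    y1, y2, y3, y4 >= 0

Solving the primal: x* = (4.6667, 11).
  primal value c^T x* = 15.6667.
Solving the dual: y* = (0, 0.6667, 0, 0.3333).
  dual value b^T y* = 15.6667.
Strong duality: c^T x* = b^T y*. Confirmed.

15.6667


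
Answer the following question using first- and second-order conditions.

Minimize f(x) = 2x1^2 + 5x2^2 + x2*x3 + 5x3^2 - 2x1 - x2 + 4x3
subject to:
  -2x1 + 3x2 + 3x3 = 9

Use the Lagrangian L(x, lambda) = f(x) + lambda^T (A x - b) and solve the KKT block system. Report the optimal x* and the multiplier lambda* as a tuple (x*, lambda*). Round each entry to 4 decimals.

Form the Lagrangian:
  L(x, lambda) = (1/2) x^T Q x + c^T x + lambda^T (A x - b)
Stationarity (grad_x L = 0): Q x + c + A^T lambda = 0.
Primal feasibility: A x = b.

This gives the KKT block system:
  [ Q   A^T ] [ x     ]   [-c ]
  [ A    0  ] [ lambda ] = [ b ]

Solving the linear system:
  x*      = (-1.5517, 1.2605, 0.705)
  lambda* = (-4.1034)
  f(x*)   = 20.7969

x* = (-1.5517, 1.2605, 0.705), lambda* = (-4.1034)


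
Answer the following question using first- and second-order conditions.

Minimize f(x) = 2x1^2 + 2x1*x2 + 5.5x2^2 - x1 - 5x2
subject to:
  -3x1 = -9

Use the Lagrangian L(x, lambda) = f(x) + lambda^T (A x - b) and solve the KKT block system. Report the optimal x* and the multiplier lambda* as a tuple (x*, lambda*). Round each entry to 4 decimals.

Form the Lagrangian:
  L(x, lambda) = (1/2) x^T Q x + c^T x + lambda^T (A x - b)
Stationarity (grad_x L = 0): Q x + c + A^T lambda = 0.
Primal feasibility: A x = b.

This gives the KKT block system:
  [ Q   A^T ] [ x     ]   [-c ]
  [ A    0  ] [ lambda ] = [ b ]

Solving the linear system:
  x*      = (3, -0.0909)
  lambda* = (3.6061)
  f(x*)   = 14.9545

x* = (3, -0.0909), lambda* = (3.6061)


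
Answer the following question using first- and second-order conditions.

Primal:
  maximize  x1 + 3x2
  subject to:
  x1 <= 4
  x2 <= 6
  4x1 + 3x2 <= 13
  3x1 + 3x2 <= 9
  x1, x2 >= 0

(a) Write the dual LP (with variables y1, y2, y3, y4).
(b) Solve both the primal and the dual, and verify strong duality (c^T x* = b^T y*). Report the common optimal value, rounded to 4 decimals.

The standard primal-dual pair for 'max c^T x s.t. A x <= b, x >= 0' is:
  Dual:  min b^T y  s.t.  A^T y >= c,  y >= 0.

So the dual LP is:
  minimize  4y1 + 6y2 + 13y3 + 9y4
  subject to:
    y1 + 4y3 + 3y4 >= 1
    y2 + 3y3 + 3y4 >= 3
    y1, y2, y3, y4 >= 0

Solving the primal: x* = (0, 3).
  primal value c^T x* = 9.
Solving the dual: y* = (0, 0, 0, 1).
  dual value b^T y* = 9.
Strong duality: c^T x* = b^T y*. Confirmed.

9


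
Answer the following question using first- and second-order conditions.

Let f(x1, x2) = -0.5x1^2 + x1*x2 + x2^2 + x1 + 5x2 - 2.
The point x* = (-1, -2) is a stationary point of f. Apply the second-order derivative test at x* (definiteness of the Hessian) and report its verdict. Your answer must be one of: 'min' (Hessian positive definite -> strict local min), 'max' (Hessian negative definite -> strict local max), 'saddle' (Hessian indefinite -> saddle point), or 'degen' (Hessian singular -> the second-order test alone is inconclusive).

Compute the Hessian H = grad^2 f:
  H = [[-1, 1], [1, 2]]
Verify stationarity: grad f(x*) = H x* + g = (0, 0).
Eigenvalues of H: -1.3028, 2.3028.
Eigenvalues have mixed signs, so H is indefinite -> x* is a saddle point.

saddle


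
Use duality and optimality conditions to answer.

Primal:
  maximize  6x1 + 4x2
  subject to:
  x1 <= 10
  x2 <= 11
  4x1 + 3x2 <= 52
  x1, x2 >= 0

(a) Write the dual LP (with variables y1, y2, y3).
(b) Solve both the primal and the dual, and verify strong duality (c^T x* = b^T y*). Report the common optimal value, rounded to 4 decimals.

The standard primal-dual pair for 'max c^T x s.t. A x <= b, x >= 0' is:
  Dual:  min b^T y  s.t.  A^T y >= c,  y >= 0.

So the dual LP is:
  minimize  10y1 + 11y2 + 52y3
  subject to:
    y1 + 4y3 >= 6
    y2 + 3y3 >= 4
    y1, y2, y3 >= 0

Solving the primal: x* = (10, 4).
  primal value c^T x* = 76.
Solving the dual: y* = (0.6667, 0, 1.3333).
  dual value b^T y* = 76.
Strong duality: c^T x* = b^T y*. Confirmed.

76


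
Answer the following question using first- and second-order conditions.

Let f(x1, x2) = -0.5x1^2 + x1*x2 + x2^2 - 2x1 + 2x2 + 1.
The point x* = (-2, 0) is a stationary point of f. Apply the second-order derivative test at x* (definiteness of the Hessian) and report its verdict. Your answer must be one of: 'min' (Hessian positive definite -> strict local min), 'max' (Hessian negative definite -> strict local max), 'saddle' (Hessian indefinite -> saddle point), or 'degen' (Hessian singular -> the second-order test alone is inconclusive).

Compute the Hessian H = grad^2 f:
  H = [[-1, 1], [1, 2]]
Verify stationarity: grad f(x*) = H x* + g = (0, 0).
Eigenvalues of H: -1.3028, 2.3028.
Eigenvalues have mixed signs, so H is indefinite -> x* is a saddle point.

saddle


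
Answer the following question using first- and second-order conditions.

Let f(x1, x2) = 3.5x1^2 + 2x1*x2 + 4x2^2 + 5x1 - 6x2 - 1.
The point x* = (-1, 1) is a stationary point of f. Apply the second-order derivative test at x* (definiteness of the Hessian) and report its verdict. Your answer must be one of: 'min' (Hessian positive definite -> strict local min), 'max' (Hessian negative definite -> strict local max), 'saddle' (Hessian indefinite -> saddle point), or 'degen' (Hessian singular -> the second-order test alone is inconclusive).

Compute the Hessian H = grad^2 f:
  H = [[7, 2], [2, 8]]
Verify stationarity: grad f(x*) = H x* + g = (0, 0).
Eigenvalues of H: 5.4384, 9.5616.
Both eigenvalues > 0, so H is positive definite -> x* is a strict local min.

min


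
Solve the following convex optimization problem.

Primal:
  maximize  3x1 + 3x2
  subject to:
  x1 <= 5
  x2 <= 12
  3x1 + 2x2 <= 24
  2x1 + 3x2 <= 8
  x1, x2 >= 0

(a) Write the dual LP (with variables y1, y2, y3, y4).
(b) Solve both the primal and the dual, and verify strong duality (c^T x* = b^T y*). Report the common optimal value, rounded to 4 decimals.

The standard primal-dual pair for 'max c^T x s.t. A x <= b, x >= 0' is:
  Dual:  min b^T y  s.t.  A^T y >= c,  y >= 0.

So the dual LP is:
  minimize  5y1 + 12y2 + 24y3 + 8y4
  subject to:
    y1 + 3y3 + 2y4 >= 3
    y2 + 2y3 + 3y4 >= 3
    y1, y2, y3, y4 >= 0

Solving the primal: x* = (4, 0).
  primal value c^T x* = 12.
Solving the dual: y* = (0, 0, 0, 1.5).
  dual value b^T y* = 12.
Strong duality: c^T x* = b^T y*. Confirmed.

12


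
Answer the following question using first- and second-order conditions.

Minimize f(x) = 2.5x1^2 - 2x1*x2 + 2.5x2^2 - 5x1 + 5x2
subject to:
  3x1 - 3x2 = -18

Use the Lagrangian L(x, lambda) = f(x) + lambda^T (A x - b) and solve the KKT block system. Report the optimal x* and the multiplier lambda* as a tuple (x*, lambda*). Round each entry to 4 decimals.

Form the Lagrangian:
  L(x, lambda) = (1/2) x^T Q x + c^T x + lambda^T (A x - b)
Stationarity (grad_x L = 0): Q x + c + A^T lambda = 0.
Primal feasibility: A x = b.

This gives the KKT block system:
  [ Q   A^T ] [ x     ]   [-c ]
  [ A    0  ] [ lambda ] = [ b ]

Solving the linear system:
  x*      = (-3, 3)
  lambda* = (8.6667)
  f(x*)   = 93

x* = (-3, 3), lambda* = (8.6667)


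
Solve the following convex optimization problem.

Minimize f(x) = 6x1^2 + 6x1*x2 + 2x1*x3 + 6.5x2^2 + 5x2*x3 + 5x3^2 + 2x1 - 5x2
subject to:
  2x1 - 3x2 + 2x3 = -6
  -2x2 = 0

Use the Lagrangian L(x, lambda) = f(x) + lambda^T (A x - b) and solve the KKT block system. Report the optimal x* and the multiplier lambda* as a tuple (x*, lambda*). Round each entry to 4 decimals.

Form the Lagrangian:
  L(x, lambda) = (1/2) x^T Q x + c^T x + lambda^T (A x - b)
Stationarity (grad_x L = 0): Q x + c + A^T lambda = 0.
Primal feasibility: A x = b.

This gives the KKT block system:
  [ Q   A^T ] [ x     ]   [-c ]
  [ A    0  ] [ lambda ] = [ b ]

Solving the linear system:
  x*      = (-1.4444, 0, -1.5556)
  lambda* = (9.2222, -24.5556)
  f(x*)   = 26.2222

x* = (-1.4444, 0, -1.5556), lambda* = (9.2222, -24.5556)


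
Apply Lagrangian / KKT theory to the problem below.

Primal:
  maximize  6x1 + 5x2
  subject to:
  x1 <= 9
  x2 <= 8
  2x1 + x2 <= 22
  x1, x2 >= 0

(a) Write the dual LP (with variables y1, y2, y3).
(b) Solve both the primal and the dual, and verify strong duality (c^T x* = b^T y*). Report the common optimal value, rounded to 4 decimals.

The standard primal-dual pair for 'max c^T x s.t. A x <= b, x >= 0' is:
  Dual:  min b^T y  s.t.  A^T y >= c,  y >= 0.

So the dual LP is:
  minimize  9y1 + 8y2 + 22y3
  subject to:
    y1 + 2y3 >= 6
    y2 + y3 >= 5
    y1, y2, y3 >= 0

Solving the primal: x* = (7, 8).
  primal value c^T x* = 82.
Solving the dual: y* = (0, 2, 3).
  dual value b^T y* = 82.
Strong duality: c^T x* = b^T y*. Confirmed.

82


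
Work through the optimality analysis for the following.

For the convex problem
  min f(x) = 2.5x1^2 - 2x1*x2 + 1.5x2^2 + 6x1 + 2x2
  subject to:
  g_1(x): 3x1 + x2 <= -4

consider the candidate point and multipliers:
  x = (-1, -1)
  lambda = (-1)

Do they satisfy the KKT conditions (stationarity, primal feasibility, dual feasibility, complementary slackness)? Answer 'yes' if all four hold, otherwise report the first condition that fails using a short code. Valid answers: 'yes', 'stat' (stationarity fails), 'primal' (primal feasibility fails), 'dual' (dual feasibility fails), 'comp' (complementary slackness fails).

Gradient of f: grad f(x) = Q x + c = (3, 1)
Constraint values g_i(x) = a_i^T x - b_i:
  g_1((-1, -1)) = 0
Stationarity residual: grad f(x) + sum_i lambda_i a_i = (0, 0)
  -> stationarity OK
Primal feasibility (all g_i <= 0): OK
Dual feasibility (all lambda_i >= 0): FAILS
Complementary slackness (lambda_i * g_i(x) = 0 for all i): OK

Verdict: the first failing condition is dual_feasibility -> dual.

dual


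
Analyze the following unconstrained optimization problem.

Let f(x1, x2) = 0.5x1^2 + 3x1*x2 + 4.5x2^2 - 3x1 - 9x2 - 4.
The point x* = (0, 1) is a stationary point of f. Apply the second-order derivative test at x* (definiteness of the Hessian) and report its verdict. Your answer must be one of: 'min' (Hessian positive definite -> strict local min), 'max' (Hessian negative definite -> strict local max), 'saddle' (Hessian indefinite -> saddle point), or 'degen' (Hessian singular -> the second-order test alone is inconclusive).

Compute the Hessian H = grad^2 f:
  H = [[1, 3], [3, 9]]
Verify stationarity: grad f(x*) = H x* + g = (0, 0).
Eigenvalues of H: 0, 10.
H has a zero eigenvalue (singular; positive semidefinite but not definite), so H is neither positive definite, negative definite, nor indefinite. The second-order test alone is inconclusive -> degen.
(Indeed, f is constant along the null direction of H through x*, so x* is not a strict local extremum.)

degen


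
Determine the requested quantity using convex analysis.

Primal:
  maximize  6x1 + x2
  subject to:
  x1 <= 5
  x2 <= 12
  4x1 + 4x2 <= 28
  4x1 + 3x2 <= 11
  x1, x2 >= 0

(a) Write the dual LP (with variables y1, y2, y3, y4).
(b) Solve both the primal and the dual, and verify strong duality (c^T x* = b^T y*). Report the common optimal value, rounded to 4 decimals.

The standard primal-dual pair for 'max c^T x s.t. A x <= b, x >= 0' is:
  Dual:  min b^T y  s.t.  A^T y >= c,  y >= 0.

So the dual LP is:
  minimize  5y1 + 12y2 + 28y3 + 11y4
  subject to:
    y1 + 4y3 + 4y4 >= 6
    y2 + 4y3 + 3y4 >= 1
    y1, y2, y3, y4 >= 0

Solving the primal: x* = (2.75, 0).
  primal value c^T x* = 16.5.
Solving the dual: y* = (0, 0, 0, 1.5).
  dual value b^T y* = 16.5.
Strong duality: c^T x* = b^T y*. Confirmed.

16.5


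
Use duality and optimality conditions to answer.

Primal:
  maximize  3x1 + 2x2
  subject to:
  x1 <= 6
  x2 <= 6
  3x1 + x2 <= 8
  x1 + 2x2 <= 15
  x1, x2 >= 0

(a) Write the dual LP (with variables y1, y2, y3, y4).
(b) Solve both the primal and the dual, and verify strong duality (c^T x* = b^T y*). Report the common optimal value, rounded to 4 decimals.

The standard primal-dual pair for 'max c^T x s.t. A x <= b, x >= 0' is:
  Dual:  min b^T y  s.t.  A^T y >= c,  y >= 0.

So the dual LP is:
  minimize  6y1 + 6y2 + 8y3 + 15y4
  subject to:
    y1 + 3y3 + y4 >= 3
    y2 + y3 + 2y4 >= 2
    y1, y2, y3, y4 >= 0

Solving the primal: x* = (0.6667, 6).
  primal value c^T x* = 14.
Solving the dual: y* = (0, 1, 1, 0).
  dual value b^T y* = 14.
Strong duality: c^T x* = b^T y*. Confirmed.

14


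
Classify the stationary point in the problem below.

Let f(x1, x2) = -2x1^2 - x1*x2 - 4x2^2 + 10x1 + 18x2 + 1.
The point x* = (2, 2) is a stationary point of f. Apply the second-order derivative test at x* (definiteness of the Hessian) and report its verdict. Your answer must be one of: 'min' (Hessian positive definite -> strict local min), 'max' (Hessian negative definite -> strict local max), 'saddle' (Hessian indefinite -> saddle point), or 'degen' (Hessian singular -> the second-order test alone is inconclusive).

Compute the Hessian H = grad^2 f:
  H = [[-4, -1], [-1, -8]]
Verify stationarity: grad f(x*) = H x* + g = (0, 0).
Eigenvalues of H: -8.2361, -3.7639.
Both eigenvalues < 0, so H is negative definite -> x* is a strict local max.

max


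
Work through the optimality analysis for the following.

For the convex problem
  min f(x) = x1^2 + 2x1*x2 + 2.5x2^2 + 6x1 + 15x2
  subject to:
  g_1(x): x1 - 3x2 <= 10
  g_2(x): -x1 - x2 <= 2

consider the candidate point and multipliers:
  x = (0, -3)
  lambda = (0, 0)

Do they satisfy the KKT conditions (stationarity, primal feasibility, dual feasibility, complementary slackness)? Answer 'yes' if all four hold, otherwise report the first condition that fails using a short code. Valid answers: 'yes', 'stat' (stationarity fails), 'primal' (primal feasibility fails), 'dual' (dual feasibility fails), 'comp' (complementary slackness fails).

Gradient of f: grad f(x) = Q x + c = (0, 0)
Constraint values g_i(x) = a_i^T x - b_i:
  g_1((0, -3)) = -1
  g_2((0, -3)) = 1
Stationarity residual: grad f(x) + sum_i lambda_i a_i = (0, 0)
  -> stationarity OK
Primal feasibility (all g_i <= 0): FAILS
Dual feasibility (all lambda_i >= 0): OK
Complementary slackness (lambda_i * g_i(x) = 0 for all i): OK

Verdict: the first failing condition is primal_feasibility -> primal.

primal


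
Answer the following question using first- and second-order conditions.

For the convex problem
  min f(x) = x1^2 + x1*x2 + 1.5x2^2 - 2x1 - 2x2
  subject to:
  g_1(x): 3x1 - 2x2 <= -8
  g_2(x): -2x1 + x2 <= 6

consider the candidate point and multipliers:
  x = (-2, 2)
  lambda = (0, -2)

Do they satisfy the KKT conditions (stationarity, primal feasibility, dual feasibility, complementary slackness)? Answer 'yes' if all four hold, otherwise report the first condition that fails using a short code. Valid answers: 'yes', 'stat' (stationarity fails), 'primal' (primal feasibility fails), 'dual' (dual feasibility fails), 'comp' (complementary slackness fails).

Gradient of f: grad f(x) = Q x + c = (-4, 2)
Constraint values g_i(x) = a_i^T x - b_i:
  g_1((-2, 2)) = -2
  g_2((-2, 2)) = 0
Stationarity residual: grad f(x) + sum_i lambda_i a_i = (0, 0)
  -> stationarity OK
Primal feasibility (all g_i <= 0): OK
Dual feasibility (all lambda_i >= 0): FAILS
Complementary slackness (lambda_i * g_i(x) = 0 for all i): OK

Verdict: the first failing condition is dual_feasibility -> dual.

dual


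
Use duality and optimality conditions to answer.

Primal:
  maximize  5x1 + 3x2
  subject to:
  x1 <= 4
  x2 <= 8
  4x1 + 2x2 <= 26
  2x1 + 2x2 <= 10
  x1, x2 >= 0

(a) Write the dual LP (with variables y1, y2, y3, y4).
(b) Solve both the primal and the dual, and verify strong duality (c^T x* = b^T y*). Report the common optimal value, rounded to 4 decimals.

The standard primal-dual pair for 'max c^T x s.t. A x <= b, x >= 0' is:
  Dual:  min b^T y  s.t.  A^T y >= c,  y >= 0.

So the dual LP is:
  minimize  4y1 + 8y2 + 26y3 + 10y4
  subject to:
    y1 + 4y3 + 2y4 >= 5
    y2 + 2y3 + 2y4 >= 3
    y1, y2, y3, y4 >= 0

Solving the primal: x* = (4, 1).
  primal value c^T x* = 23.
Solving the dual: y* = (2, 0, 0, 1.5).
  dual value b^T y* = 23.
Strong duality: c^T x* = b^T y*. Confirmed.

23


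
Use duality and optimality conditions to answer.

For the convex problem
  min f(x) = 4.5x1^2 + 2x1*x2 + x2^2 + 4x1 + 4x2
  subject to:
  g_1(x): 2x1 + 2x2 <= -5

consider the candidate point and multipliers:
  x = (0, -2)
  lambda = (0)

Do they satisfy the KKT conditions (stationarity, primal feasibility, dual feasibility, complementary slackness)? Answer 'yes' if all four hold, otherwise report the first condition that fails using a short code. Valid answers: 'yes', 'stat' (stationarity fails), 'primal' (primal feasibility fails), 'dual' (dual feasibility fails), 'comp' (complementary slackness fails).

Gradient of f: grad f(x) = Q x + c = (0, 0)
Constraint values g_i(x) = a_i^T x - b_i:
  g_1((0, -2)) = 1
Stationarity residual: grad f(x) + sum_i lambda_i a_i = (0, 0)
  -> stationarity OK
Primal feasibility (all g_i <= 0): FAILS
Dual feasibility (all lambda_i >= 0): OK
Complementary slackness (lambda_i * g_i(x) = 0 for all i): OK

Verdict: the first failing condition is primal_feasibility -> primal.

primal


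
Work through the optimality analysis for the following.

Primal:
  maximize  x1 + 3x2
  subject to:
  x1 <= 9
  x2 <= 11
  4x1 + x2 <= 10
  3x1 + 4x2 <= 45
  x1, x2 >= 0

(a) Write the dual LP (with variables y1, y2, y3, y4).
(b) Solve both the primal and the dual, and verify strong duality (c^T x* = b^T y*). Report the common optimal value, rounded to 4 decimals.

The standard primal-dual pair for 'max c^T x s.t. A x <= b, x >= 0' is:
  Dual:  min b^T y  s.t.  A^T y >= c,  y >= 0.

So the dual LP is:
  minimize  9y1 + 11y2 + 10y3 + 45y4
  subject to:
    y1 + 4y3 + 3y4 >= 1
    y2 + y3 + 4y4 >= 3
    y1, y2, y3, y4 >= 0

Solving the primal: x* = (0, 10).
  primal value c^T x* = 30.
Solving the dual: y* = (0, 0, 3, 0).
  dual value b^T y* = 30.
Strong duality: c^T x* = b^T y*. Confirmed.

30


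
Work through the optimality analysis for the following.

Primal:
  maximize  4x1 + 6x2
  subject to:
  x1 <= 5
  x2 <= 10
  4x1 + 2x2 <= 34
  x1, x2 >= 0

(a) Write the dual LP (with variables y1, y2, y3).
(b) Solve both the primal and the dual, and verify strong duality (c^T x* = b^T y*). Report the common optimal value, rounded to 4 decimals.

The standard primal-dual pair for 'max c^T x s.t. A x <= b, x >= 0' is:
  Dual:  min b^T y  s.t.  A^T y >= c,  y >= 0.

So the dual LP is:
  minimize  5y1 + 10y2 + 34y3
  subject to:
    y1 + 4y3 >= 4
    y2 + 2y3 >= 6
    y1, y2, y3 >= 0

Solving the primal: x* = (3.5, 10).
  primal value c^T x* = 74.
Solving the dual: y* = (0, 4, 1).
  dual value b^T y* = 74.
Strong duality: c^T x* = b^T y*. Confirmed.

74


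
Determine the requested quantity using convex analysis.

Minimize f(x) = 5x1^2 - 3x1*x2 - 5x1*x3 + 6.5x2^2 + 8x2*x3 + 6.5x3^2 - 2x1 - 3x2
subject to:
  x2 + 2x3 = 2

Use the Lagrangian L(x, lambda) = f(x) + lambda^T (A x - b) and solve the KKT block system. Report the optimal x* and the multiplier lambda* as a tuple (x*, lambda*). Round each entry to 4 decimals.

Form the Lagrangian:
  L(x, lambda) = (1/2) x^T Q x + c^T x + lambda^T (A x - b)
Stationarity (grad_x L = 0): Q x + c + A^T lambda = 0.
Primal feasibility: A x = b.

This gives the KKT block system:
  [ Q   A^T ] [ x     ]   [-c ]
  [ A    0  ] [ lambda ] = [ b ]

Solving the linear system:
  x*      = (0.7112, 0.2249, 0.8875)
  lambda* = (-4.8906)
  f(x*)   = 3.8419

x* = (0.7112, 0.2249, 0.8875), lambda* = (-4.8906)


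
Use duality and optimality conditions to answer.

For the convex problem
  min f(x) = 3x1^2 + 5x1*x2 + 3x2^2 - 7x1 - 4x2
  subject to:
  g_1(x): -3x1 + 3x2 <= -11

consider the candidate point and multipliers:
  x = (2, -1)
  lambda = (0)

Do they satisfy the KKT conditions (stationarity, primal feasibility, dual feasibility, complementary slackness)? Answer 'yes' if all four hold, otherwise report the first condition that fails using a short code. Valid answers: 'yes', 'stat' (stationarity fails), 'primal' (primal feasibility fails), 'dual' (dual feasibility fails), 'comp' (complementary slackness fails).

Gradient of f: grad f(x) = Q x + c = (0, 0)
Constraint values g_i(x) = a_i^T x - b_i:
  g_1((2, -1)) = 2
Stationarity residual: grad f(x) + sum_i lambda_i a_i = (0, 0)
  -> stationarity OK
Primal feasibility (all g_i <= 0): FAILS
Dual feasibility (all lambda_i >= 0): OK
Complementary slackness (lambda_i * g_i(x) = 0 for all i): OK

Verdict: the first failing condition is primal_feasibility -> primal.

primal


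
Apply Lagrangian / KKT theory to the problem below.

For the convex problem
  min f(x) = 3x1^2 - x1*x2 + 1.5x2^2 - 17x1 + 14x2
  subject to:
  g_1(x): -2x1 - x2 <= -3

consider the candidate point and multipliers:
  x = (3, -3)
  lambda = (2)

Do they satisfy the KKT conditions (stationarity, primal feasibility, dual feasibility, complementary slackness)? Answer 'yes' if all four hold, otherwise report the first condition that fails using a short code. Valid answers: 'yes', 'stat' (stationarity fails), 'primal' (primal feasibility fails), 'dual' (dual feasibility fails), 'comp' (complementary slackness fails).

Gradient of f: grad f(x) = Q x + c = (4, 2)
Constraint values g_i(x) = a_i^T x - b_i:
  g_1((3, -3)) = 0
Stationarity residual: grad f(x) + sum_i lambda_i a_i = (0, 0)
  -> stationarity OK
Primal feasibility (all g_i <= 0): OK
Dual feasibility (all lambda_i >= 0): OK
Complementary slackness (lambda_i * g_i(x) = 0 for all i): OK

Verdict: yes, KKT holds.

yes


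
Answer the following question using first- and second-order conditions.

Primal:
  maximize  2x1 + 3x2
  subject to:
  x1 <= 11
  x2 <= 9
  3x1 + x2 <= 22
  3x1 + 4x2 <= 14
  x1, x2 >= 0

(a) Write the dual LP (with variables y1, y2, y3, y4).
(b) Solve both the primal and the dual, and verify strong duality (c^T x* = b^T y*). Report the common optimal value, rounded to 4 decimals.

The standard primal-dual pair for 'max c^T x s.t. A x <= b, x >= 0' is:
  Dual:  min b^T y  s.t.  A^T y >= c,  y >= 0.

So the dual LP is:
  minimize  11y1 + 9y2 + 22y3 + 14y4
  subject to:
    y1 + 3y3 + 3y4 >= 2
    y2 + y3 + 4y4 >= 3
    y1, y2, y3, y4 >= 0

Solving the primal: x* = (0, 3.5).
  primal value c^T x* = 10.5.
Solving the dual: y* = (0, 0, 0, 0.75).
  dual value b^T y* = 10.5.
Strong duality: c^T x* = b^T y*. Confirmed.

10.5


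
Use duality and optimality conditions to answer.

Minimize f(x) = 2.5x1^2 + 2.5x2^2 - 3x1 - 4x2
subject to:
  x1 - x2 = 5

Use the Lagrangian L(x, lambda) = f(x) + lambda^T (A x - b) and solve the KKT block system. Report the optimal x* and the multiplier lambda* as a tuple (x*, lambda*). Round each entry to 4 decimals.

Form the Lagrangian:
  L(x, lambda) = (1/2) x^T Q x + c^T x + lambda^T (A x - b)
Stationarity (grad_x L = 0): Q x + c + A^T lambda = 0.
Primal feasibility: A x = b.

This gives the KKT block system:
  [ Q   A^T ] [ x     ]   [-c ]
  [ A    0  ] [ lambda ] = [ b ]

Solving the linear system:
  x*      = (3.2, -1.8)
  lambda* = (-13)
  f(x*)   = 31.3

x* = (3.2, -1.8), lambda* = (-13)


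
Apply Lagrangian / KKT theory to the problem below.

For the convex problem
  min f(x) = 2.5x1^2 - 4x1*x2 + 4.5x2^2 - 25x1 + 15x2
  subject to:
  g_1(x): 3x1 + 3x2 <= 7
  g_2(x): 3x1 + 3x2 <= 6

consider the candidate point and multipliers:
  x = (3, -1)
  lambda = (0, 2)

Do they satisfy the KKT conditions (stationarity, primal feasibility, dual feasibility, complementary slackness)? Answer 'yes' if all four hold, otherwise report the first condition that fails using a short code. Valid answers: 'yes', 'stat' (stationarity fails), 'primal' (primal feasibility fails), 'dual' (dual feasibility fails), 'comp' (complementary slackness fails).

Gradient of f: grad f(x) = Q x + c = (-6, -6)
Constraint values g_i(x) = a_i^T x - b_i:
  g_1((3, -1)) = -1
  g_2((3, -1)) = 0
Stationarity residual: grad f(x) + sum_i lambda_i a_i = (0, 0)
  -> stationarity OK
Primal feasibility (all g_i <= 0): OK
Dual feasibility (all lambda_i >= 0): OK
Complementary slackness (lambda_i * g_i(x) = 0 for all i): OK

Verdict: yes, KKT holds.

yes


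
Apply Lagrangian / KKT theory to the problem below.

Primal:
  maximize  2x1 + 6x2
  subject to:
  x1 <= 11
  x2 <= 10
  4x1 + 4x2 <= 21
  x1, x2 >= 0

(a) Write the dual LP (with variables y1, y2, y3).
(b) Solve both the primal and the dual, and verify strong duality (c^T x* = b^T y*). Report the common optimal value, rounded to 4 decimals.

The standard primal-dual pair for 'max c^T x s.t. A x <= b, x >= 0' is:
  Dual:  min b^T y  s.t.  A^T y >= c,  y >= 0.

So the dual LP is:
  minimize  11y1 + 10y2 + 21y3
  subject to:
    y1 + 4y3 >= 2
    y2 + 4y3 >= 6
    y1, y2, y3 >= 0

Solving the primal: x* = (0, 5.25).
  primal value c^T x* = 31.5.
Solving the dual: y* = (0, 0, 1.5).
  dual value b^T y* = 31.5.
Strong duality: c^T x* = b^T y*. Confirmed.

31.5


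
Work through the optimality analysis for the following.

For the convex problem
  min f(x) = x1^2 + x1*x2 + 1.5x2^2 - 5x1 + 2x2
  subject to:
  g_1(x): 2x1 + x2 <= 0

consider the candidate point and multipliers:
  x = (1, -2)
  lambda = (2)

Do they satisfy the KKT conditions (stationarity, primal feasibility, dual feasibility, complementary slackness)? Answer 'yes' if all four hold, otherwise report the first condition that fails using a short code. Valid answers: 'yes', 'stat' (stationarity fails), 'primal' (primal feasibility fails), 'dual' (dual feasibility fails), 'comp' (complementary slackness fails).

Gradient of f: grad f(x) = Q x + c = (-5, -3)
Constraint values g_i(x) = a_i^T x - b_i:
  g_1((1, -2)) = 0
Stationarity residual: grad f(x) + sum_i lambda_i a_i = (-1, -1)
  -> stationarity FAILS
Primal feasibility (all g_i <= 0): OK
Dual feasibility (all lambda_i >= 0): OK
Complementary slackness (lambda_i * g_i(x) = 0 for all i): OK

Verdict: the first failing condition is stationarity -> stat.

stat


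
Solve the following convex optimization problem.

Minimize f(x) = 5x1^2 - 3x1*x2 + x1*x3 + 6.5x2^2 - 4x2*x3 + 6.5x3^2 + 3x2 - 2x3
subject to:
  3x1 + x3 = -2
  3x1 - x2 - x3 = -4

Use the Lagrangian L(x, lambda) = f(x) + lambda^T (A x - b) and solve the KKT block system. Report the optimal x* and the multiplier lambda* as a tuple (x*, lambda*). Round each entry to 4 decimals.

Form the Lagrangian:
  L(x, lambda) = (1/2) x^T Q x + c^T x + lambda^T (A x - b)
Stationarity (grad_x L = 0): Q x + c + A^T lambda = 0.
Primal feasibility: A x = b.

This gives the KKT block system:
  [ Q   A^T ] [ x     ]   [-c ]
  [ A    0  ] [ lambda ] = [ b ]

Solving the linear system:
  x*      = (-0.9613, 0.2324, 0.8838)
  lambda* = (-2.2281, 5.3702)
  f(x*)   = 7.977

x* = (-0.9613, 0.2324, 0.8838), lambda* = (-2.2281, 5.3702)


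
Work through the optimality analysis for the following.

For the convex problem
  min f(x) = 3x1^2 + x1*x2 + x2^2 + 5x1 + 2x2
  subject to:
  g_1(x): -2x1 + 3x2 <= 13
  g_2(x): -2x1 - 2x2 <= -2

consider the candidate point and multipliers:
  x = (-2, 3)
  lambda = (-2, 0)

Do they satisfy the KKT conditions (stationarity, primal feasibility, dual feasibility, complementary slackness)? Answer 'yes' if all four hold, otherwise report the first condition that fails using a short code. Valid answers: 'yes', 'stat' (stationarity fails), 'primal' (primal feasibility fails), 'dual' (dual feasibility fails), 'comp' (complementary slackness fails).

Gradient of f: grad f(x) = Q x + c = (-4, 6)
Constraint values g_i(x) = a_i^T x - b_i:
  g_1((-2, 3)) = 0
  g_2((-2, 3)) = 0
Stationarity residual: grad f(x) + sum_i lambda_i a_i = (0, 0)
  -> stationarity OK
Primal feasibility (all g_i <= 0): OK
Dual feasibility (all lambda_i >= 0): FAILS
Complementary slackness (lambda_i * g_i(x) = 0 for all i): OK

Verdict: the first failing condition is dual_feasibility -> dual.

dual


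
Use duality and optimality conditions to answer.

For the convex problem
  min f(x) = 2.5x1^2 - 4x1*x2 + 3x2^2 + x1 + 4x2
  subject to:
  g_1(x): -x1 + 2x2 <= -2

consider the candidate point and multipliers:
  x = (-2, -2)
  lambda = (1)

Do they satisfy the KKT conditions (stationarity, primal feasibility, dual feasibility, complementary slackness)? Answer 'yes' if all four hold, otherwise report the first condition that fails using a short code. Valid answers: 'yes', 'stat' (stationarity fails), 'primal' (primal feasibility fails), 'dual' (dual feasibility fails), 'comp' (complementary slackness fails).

Gradient of f: grad f(x) = Q x + c = (-1, 0)
Constraint values g_i(x) = a_i^T x - b_i:
  g_1((-2, -2)) = 0
Stationarity residual: grad f(x) + sum_i lambda_i a_i = (-2, 2)
  -> stationarity FAILS
Primal feasibility (all g_i <= 0): OK
Dual feasibility (all lambda_i >= 0): OK
Complementary slackness (lambda_i * g_i(x) = 0 for all i): OK

Verdict: the first failing condition is stationarity -> stat.

stat


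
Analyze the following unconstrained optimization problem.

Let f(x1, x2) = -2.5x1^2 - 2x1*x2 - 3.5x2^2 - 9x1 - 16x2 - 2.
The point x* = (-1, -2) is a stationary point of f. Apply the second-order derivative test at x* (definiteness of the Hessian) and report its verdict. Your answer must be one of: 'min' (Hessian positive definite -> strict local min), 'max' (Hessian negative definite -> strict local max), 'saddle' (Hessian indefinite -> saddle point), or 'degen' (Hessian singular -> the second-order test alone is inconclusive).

Compute the Hessian H = grad^2 f:
  H = [[-5, -2], [-2, -7]]
Verify stationarity: grad f(x*) = H x* + g = (0, 0).
Eigenvalues of H: -8.2361, -3.7639.
Both eigenvalues < 0, so H is negative definite -> x* is a strict local max.

max


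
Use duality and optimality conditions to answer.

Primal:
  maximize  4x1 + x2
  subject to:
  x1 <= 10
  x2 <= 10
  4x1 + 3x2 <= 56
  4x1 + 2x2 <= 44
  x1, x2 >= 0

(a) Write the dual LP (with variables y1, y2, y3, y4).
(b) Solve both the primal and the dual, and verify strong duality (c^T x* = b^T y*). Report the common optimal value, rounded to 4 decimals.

The standard primal-dual pair for 'max c^T x s.t. A x <= b, x >= 0' is:
  Dual:  min b^T y  s.t.  A^T y >= c,  y >= 0.

So the dual LP is:
  minimize  10y1 + 10y2 + 56y3 + 44y4
  subject to:
    y1 + 4y3 + 4y4 >= 4
    y2 + 3y3 + 2y4 >= 1
    y1, y2, y3, y4 >= 0

Solving the primal: x* = (10, 2).
  primal value c^T x* = 42.
Solving the dual: y* = (2, 0, 0, 0.5).
  dual value b^T y* = 42.
Strong duality: c^T x* = b^T y*. Confirmed.

42


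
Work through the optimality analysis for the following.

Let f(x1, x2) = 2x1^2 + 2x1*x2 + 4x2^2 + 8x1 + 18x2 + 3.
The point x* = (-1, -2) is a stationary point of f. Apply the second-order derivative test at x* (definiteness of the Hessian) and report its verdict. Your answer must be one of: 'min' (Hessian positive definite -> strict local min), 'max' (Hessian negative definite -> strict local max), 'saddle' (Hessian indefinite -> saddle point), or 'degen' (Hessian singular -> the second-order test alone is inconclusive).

Compute the Hessian H = grad^2 f:
  H = [[4, 2], [2, 8]]
Verify stationarity: grad f(x*) = H x* + g = (0, 0).
Eigenvalues of H: 3.1716, 8.8284.
Both eigenvalues > 0, so H is positive definite -> x* is a strict local min.

min


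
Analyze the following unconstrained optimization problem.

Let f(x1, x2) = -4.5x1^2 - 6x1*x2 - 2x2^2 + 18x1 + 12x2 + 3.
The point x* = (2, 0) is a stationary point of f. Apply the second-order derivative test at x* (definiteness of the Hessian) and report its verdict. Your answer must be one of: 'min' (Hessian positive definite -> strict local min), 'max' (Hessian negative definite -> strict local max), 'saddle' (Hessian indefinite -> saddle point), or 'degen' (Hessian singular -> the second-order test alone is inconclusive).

Compute the Hessian H = grad^2 f:
  H = [[-9, -6], [-6, -4]]
Verify stationarity: grad f(x*) = H x* + g = (0, 0).
Eigenvalues of H: -13, 0.
H has a zero eigenvalue (singular; negative semidefinite but not definite), so H is neither positive definite, negative definite, nor indefinite. The second-order test alone is inconclusive -> degen.
(Indeed, f is constant along the null direction of H through x*, so x* is not a strict local extremum.)

degen


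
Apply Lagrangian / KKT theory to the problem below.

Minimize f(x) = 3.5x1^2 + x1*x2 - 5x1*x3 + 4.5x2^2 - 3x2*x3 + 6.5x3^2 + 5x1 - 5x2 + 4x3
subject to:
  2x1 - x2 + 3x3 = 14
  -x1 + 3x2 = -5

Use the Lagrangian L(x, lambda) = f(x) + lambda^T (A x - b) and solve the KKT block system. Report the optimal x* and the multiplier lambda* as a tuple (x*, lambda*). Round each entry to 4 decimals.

Form the Lagrangian:
  L(x, lambda) = (1/2) x^T Q x + c^T x + lambda^T (A x - b)
Stationarity (grad_x L = 0): Q x + c + A^T lambda = 0.
Primal feasibility: A x = b.

This gives the KKT block system:
  [ Q   A^T ] [ x     ]   [-c ]
  [ A    0  ] [ lambda ] = [ b ]

Solving the linear system:
  x*      = (3.2406, -0.5865, 2.3108)
  lambda* = (-6.5322, 2.4793)
  f(x*)   = 66.113

x* = (3.2406, -0.5865, 2.3108), lambda* = (-6.5322, 2.4793)


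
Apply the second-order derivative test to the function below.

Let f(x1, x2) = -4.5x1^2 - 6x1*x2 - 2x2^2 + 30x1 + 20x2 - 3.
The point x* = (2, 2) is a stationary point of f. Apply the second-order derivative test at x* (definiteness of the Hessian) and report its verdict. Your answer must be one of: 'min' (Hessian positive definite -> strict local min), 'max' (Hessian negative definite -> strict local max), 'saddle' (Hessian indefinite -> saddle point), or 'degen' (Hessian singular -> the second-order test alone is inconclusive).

Compute the Hessian H = grad^2 f:
  H = [[-9, -6], [-6, -4]]
Verify stationarity: grad f(x*) = H x* + g = (0, 0).
Eigenvalues of H: -13, 0.
H has a zero eigenvalue (singular; negative semidefinite but not definite), so H is neither positive definite, negative definite, nor indefinite. The second-order test alone is inconclusive -> degen.
(Indeed, f is constant along the null direction of H through x*, so x* is not a strict local extremum.)

degen
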